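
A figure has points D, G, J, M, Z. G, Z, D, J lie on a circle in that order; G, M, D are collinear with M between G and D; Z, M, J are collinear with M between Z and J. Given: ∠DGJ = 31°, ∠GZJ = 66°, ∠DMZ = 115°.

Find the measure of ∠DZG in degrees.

∠DZG = 97°

1. ∠DZJ = 31°  [same arc DJ]
2. ∠GMZ = 65°  [linear pair at M on GD]
3. ∠GDZ = 34°  [△ZMD]
4. ∠DGZ = 49°  [△GMZ]
5. ∠DZG = 97°  [△GZD]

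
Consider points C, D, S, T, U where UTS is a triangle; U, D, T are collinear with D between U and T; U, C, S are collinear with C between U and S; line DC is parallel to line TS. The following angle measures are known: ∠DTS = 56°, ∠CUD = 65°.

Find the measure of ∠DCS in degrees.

1. ∠STU = 56°  [D on ray TU]
2. ∠SUT = 65°  [D on UT, C on US]
3. ∠TSU = 59°  [△UTS]
4. ∠DCU = 59°  [DC∥TS, corresponding at C]
5. ∠DCS = 121°  [linear pair at C on US]

∠DCS = 121°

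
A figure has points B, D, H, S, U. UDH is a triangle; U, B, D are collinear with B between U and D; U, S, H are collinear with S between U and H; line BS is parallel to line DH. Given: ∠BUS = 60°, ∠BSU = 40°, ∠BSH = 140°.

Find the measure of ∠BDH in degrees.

∠BDH = 80°

1. ∠SBU = 80°  [△UBS]
2. ∠DBS = 100°  [linear pair at B on UD]
3. ∠BDH = 80°  [BS∥DH, co-interior at D–B]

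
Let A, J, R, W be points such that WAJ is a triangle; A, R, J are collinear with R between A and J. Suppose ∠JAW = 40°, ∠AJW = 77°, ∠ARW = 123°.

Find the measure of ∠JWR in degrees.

∠JWR = 46°

1. ∠RJW = 77°  [R on ray JA]
2. ∠JRW = 57°  [linear pair at R on AJ]
3. ∠JWR = 46°  [△WRJ]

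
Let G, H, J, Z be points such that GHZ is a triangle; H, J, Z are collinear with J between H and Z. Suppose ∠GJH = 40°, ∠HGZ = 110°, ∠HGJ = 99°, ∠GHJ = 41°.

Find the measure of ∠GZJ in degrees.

1. ∠GHZ = 41°  [J on ray HZ]
2. ∠GZH = 29°  [△GHZ]
3. ∠GZJ = 29°  [J on ray ZH]

∠GZJ = 29°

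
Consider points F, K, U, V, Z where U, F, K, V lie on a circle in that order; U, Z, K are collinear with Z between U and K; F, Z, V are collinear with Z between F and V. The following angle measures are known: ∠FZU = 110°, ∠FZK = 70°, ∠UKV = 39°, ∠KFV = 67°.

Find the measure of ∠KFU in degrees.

∠KFU = 106°

1. ∠FKU = 43°  [△FZK]
2. ∠UFV = 39°  [same arc UV]
3. ∠FUK = 31°  [△UZF]
4. ∠KFU = 106°  [△UFK]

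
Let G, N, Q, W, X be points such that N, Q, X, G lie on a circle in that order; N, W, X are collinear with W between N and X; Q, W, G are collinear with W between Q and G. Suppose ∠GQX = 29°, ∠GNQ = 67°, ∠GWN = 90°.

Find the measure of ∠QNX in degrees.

∠QNX = 38°

1. ∠GXQ = 113°  [cyclic NQXG, opposite ∠N+∠X]
2. ∠QGX = 38°  [△QXG]
3. ∠QNX = 38°  [same arc QX]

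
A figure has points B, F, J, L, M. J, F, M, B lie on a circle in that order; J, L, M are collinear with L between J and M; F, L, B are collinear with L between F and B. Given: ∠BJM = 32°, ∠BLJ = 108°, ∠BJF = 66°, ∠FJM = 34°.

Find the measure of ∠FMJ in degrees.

1. ∠BFM = 32°  [same arc MB]
2. ∠FLM = 108°  [vertical angles at L]
3. ∠FMJ = 40°  [△FLM]

∠FMJ = 40°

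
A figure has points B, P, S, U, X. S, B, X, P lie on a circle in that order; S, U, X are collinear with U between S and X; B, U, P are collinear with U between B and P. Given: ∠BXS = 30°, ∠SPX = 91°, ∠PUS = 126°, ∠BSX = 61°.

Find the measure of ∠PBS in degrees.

1. ∠BUX = 126°  [vertical angles at U]
2. ∠BUS = 54°  [linear pair at U on SX]
3. ∠PBS = 65°  [△SUB]

∠PBS = 65°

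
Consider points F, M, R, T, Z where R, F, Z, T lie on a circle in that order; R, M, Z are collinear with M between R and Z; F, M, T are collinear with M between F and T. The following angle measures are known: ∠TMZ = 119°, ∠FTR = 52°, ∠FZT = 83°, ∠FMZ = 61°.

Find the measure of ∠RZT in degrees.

1. ∠FRT = 97°  [cyclic RFZT, opposite ∠R+∠Z]
2. ∠RFT = 31°  [△RFT]
3. ∠RZT = 31°  [same arc RT]

∠RZT = 31°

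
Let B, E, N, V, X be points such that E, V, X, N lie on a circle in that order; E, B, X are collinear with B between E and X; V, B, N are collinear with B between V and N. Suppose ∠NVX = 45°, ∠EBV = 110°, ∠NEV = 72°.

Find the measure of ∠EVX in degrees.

1. ∠VBX = 70°  [linear pair at B on EX]
2. ∠NXV = 108°  [cyclic EVXN, opposite ∠E+∠X]
3. ∠EXV = 65°  [△VBX]
4. ∠VNX = 27°  [△VXN]
5. ∠VEX = 27°  [same arc VX]
6. ∠EVX = 88°  [△EVX]

∠EVX = 88°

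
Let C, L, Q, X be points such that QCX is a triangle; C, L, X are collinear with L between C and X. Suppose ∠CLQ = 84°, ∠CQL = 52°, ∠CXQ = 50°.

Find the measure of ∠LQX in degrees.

1. ∠QLX = 96°  [linear pair at L on CX]
2. ∠LXQ = 50°  [L on ray XC]
3. ∠LQX = 34°  [△QLX]

∠LQX = 34°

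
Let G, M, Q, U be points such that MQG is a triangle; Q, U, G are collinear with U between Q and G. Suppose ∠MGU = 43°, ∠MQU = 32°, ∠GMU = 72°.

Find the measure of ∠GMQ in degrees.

1. ∠MGQ = 43°  [U on ray GQ]
2. ∠GQM = 32°  [U on ray QG]
3. ∠GMQ = 105°  [△MQG]

∠GMQ = 105°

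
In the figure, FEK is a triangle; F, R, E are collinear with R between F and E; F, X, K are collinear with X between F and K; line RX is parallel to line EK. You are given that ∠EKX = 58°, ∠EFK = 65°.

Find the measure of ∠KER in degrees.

1. ∠EKF = 58°  [X on ray KF]
2. ∠FEK = 57°  [△FEK]
3. ∠KER = 57°  [R on ray EF]

∠KER = 57°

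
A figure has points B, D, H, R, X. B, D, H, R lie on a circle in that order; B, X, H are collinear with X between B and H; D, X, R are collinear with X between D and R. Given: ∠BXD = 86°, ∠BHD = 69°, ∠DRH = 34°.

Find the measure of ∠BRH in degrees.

1. ∠HXR = 86°  [vertical angles at X]
2. ∠BRD = 69°  [same arc BD]
3. ∠BHR = 60°  [△HXR]
4. ∠BXR = 94°  [linear pair at X on BH]
5. ∠HBR = 17°  [△BXR]
6. ∠BRH = 103°  [△BHR]

∠BRH = 103°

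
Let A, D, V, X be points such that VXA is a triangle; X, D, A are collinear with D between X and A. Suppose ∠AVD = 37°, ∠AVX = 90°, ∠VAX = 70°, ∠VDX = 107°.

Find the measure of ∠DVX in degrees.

1. ∠AXV = 20°  [△VXA]
2. ∠DXV = 20°  [D on ray XA]
3. ∠DVX = 53°  [△VXD]

∠DVX = 53°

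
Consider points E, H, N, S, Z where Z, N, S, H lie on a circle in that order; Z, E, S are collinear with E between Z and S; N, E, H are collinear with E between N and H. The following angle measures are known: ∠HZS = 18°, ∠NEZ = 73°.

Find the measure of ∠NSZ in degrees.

∠NSZ = 55°

1. ∠HNS = 18°  [same arc SH]
2. ∠NES = 107°  [linear pair at E on ZS]
3. ∠NSZ = 55°  [△NES]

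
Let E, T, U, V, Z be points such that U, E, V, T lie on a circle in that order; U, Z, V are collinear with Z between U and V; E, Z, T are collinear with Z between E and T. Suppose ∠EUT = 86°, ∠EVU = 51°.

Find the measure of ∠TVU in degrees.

∠TVU = 43°

1. ∠ETU = 51°  [same arc UE]
2. ∠TEU = 43°  [△UET]
3. ∠TVU = 43°  [same arc UT]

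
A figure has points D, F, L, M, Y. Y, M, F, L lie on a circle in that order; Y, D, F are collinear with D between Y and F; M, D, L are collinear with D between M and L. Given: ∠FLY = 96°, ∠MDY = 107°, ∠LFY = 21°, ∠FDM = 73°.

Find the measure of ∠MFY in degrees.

∠MFY = 44°

1. ∠FYL = 63°  [△YFL]
2. ∠FML = 63°  [same arc FL]
3. ∠MFY = 44°  [△MDF]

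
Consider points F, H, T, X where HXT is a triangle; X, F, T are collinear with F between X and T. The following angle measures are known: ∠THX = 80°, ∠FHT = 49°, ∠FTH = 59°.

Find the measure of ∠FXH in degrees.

1. ∠HTX = 59°  [F on ray TX]
2. ∠HXT = 41°  [△HXT]
3. ∠FXH = 41°  [F on ray XT]

∠FXH = 41°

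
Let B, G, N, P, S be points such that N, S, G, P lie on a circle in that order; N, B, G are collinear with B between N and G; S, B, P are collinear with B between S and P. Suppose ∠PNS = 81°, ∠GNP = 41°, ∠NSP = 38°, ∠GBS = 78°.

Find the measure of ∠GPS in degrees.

1. ∠PGS = 99°  [cyclic NSGP, opposite ∠N+∠G]
2. ∠GSP = 41°  [same arc GP]
3. ∠GPS = 40°  [△SGP]

∠GPS = 40°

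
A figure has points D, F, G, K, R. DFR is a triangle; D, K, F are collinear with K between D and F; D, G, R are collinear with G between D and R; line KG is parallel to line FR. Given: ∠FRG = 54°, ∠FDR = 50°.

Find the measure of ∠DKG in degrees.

∠DKG = 76°

1. ∠DRF = 54°  [G on ray RD]
2. ∠DFR = 76°  [△DFR]
3. ∠DKG = 76°  [KG∥FR, corresponding at K]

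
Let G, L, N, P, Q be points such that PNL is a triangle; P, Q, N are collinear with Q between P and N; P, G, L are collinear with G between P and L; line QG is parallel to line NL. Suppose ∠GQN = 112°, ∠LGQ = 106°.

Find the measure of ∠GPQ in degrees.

∠GPQ = 38°

1. ∠GQP = 68°  [linear pair at Q on PN]
2. ∠PGQ = 74°  [linear pair at G on PL]
3. ∠GPQ = 38°  [△PQG]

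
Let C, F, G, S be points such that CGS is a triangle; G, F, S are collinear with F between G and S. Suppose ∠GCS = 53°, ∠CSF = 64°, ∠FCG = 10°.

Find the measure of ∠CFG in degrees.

1. ∠CSG = 64°  [F on ray SG]
2. ∠CGS = 63°  [△CGS]
3. ∠CGF = 63°  [F on ray GS]
4. ∠CFG = 107°  [△CGF]

∠CFG = 107°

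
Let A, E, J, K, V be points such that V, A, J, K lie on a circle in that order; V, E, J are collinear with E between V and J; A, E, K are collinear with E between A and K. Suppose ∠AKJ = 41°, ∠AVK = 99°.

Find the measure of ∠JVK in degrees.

∠JVK = 58°

1. ∠AJK = 81°  [cyclic VAJK, opposite ∠V+∠J]
2. ∠JAK = 58°  [△AJK]
3. ∠JVK = 58°  [same arc JK]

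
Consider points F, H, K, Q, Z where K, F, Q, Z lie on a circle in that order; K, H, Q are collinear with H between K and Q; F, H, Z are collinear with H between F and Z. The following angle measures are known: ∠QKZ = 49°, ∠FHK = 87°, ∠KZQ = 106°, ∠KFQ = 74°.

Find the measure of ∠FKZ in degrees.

∠FKZ = 117°

1. ∠QFZ = 49°  [same arc QZ]
2. ∠KQZ = 25°  [△KQZ]
3. ∠FHQ = 93°  [linear pair at H on KQ]
4. ∠FQK = 38°  [△FHQ]
5. ∠KFZ = 25°  [same arc KZ]
6. ∠FZK = 38°  [same arc KF]
7. ∠FKZ = 117°  [△KFZ]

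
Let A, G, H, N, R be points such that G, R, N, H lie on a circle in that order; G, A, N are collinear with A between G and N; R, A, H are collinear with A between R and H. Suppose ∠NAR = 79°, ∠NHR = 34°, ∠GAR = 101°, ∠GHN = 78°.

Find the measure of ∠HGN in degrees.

1. ∠HAN = 101°  [vertical angles at A]
2. ∠GNH = 45°  [△NAH]
3. ∠HGN = 57°  [△GNH]

∠HGN = 57°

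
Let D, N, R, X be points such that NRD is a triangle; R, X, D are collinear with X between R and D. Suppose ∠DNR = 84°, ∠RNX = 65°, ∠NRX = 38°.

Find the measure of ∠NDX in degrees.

∠NDX = 58°

1. ∠DRN = 38°  [X on ray RD]
2. ∠NDR = 58°  [△NRD]
3. ∠NDX = 58°  [X on ray DR]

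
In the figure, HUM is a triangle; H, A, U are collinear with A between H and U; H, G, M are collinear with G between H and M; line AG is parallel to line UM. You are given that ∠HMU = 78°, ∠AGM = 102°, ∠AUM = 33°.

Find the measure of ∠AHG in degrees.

1. ∠HUM = 33°  [A on ray UH]
2. ∠MHU = 69°  [△HUM]
3. ∠AHG = 69°  [A on HU, G on HM]

∠AHG = 69°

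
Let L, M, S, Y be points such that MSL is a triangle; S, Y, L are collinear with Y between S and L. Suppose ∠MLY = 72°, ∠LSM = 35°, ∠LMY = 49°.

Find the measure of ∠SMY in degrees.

1. ∠LYM = 59°  [△MYL]
2. ∠MSY = 35°  [Y on ray SL]
3. ∠MYS = 121°  [linear pair at Y on SL]
4. ∠SMY = 24°  [△MSY]

∠SMY = 24°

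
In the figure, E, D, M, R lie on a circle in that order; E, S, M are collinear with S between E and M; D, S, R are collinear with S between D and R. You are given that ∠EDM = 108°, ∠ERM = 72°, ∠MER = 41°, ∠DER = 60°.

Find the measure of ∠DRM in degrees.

1. ∠MDR = 41°  [same arc MR]
2. ∠DMR = 120°  [cyclic EDMR, opposite ∠E+∠M]
3. ∠DRM = 19°  [△DMR]

∠DRM = 19°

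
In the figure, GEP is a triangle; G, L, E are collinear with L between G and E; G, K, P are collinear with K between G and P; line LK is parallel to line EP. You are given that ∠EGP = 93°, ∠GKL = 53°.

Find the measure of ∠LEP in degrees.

1. ∠KGL = 93°  [L on GE, K on GP]
2. ∠GLK = 34°  [△GLK]
3. ∠ELK = 146°  [linear pair at L on GE]
4. ∠LEP = 34°  [LK∥EP, co-interior at E–L]

∠LEP = 34°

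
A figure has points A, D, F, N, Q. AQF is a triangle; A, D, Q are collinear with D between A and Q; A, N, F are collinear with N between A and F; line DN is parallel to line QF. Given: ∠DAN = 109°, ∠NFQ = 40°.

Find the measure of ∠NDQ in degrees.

∠NDQ = 149°

1. ∠FAQ = 109°  [D on AQ, N on AF]
2. ∠AFQ = 40°  [N on ray FA]
3. ∠AQF = 31°  [△AQF]
4. ∠ADN = 31°  [DN∥QF, corresponding at D]
5. ∠NDQ = 149°  [linear pair at D on AQ]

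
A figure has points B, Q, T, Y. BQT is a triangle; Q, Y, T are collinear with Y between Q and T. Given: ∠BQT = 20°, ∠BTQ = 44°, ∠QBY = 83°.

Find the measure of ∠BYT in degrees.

1. ∠BQY = 20°  [Y on ray QT]
2. ∠BYQ = 77°  [△BQY]
3. ∠BYT = 103°  [linear pair at Y on QT]

∠BYT = 103°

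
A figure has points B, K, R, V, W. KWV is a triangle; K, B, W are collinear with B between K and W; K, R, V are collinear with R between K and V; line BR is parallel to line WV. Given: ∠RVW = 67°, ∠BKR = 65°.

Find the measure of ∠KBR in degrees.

∠KBR = 48°

1. ∠KVW = 67°  [R on ray VK]
2. ∠VKW = 65°  [B on KW, R on KV]
3. ∠KWV = 48°  [△KWV]
4. ∠KBR = 48°  [BR∥WV, corresponding at B]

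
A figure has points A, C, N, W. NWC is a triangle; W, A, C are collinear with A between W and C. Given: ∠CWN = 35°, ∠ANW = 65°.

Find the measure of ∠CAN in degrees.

∠CAN = 100°

1. ∠AWN = 35°  [A on ray WC]
2. ∠NAW = 80°  [△NWA]
3. ∠CAN = 100°  [linear pair at A on WC]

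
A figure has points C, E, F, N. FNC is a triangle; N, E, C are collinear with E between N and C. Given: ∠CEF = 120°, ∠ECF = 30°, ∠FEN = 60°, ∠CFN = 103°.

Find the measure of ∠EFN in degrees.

1. ∠FCN = 30°  [E on ray CN]
2. ∠CNF = 47°  [△FNC]
3. ∠ENF = 47°  [E on ray NC]
4. ∠EFN = 73°  [△FNE]

∠EFN = 73°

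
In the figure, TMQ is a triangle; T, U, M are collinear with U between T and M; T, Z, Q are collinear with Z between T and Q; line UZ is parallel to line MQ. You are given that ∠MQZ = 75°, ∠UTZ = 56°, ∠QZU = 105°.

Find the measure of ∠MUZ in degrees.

1. ∠TZU = 75°  [linear pair at Z on TQ]
2. ∠TUZ = 49°  [△TUZ]
3. ∠MUZ = 131°  [linear pair at U on TM]

∠MUZ = 131°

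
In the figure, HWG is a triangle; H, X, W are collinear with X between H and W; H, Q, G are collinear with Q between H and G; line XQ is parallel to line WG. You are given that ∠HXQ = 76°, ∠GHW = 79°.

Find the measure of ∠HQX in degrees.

∠HQX = 25°

1. ∠GWH = 76°  [XQ∥WG, corresponding at X]
2. ∠HGW = 25°  [△HWG]
3. ∠HQX = 25°  [XQ∥WG, corresponding at Q]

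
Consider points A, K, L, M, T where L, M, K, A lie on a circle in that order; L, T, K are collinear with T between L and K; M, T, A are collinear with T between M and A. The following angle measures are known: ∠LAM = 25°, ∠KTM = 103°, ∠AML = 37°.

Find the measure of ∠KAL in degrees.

∠KAL = 91°

1. ∠ATL = 103°  [vertical angles at T]
2. ∠AKL = 37°  [same arc LA]
3. ∠ALK = 52°  [△LTA]
4. ∠KAL = 91°  [△LKA]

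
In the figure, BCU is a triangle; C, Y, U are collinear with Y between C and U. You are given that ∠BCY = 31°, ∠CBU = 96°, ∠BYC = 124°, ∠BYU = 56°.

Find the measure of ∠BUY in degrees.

∠BUY = 53°

1. ∠BCU = 31°  [Y on ray CU]
2. ∠BUC = 53°  [△BCU]
3. ∠BUY = 53°  [Y on ray UC]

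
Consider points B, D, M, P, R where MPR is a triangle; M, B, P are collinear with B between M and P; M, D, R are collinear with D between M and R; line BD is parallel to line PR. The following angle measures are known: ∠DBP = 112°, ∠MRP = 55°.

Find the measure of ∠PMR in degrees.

1. ∠DBM = 68°  [linear pair at B on MP]
2. ∠BDM = 55°  [BD∥PR, corresponding at D]
3. ∠BMD = 57°  [△MBD]
4. ∠PMR = 57°  [B on MP, D on MR]

∠PMR = 57°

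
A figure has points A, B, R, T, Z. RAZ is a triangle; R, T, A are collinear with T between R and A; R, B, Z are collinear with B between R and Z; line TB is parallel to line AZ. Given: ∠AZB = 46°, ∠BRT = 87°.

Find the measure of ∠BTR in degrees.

∠BTR = 47°

1. ∠AZR = 46°  [B on ray ZR]
2. ∠ARZ = 87°  [T on RA, B on RZ]
3. ∠RAZ = 47°  [△RAZ]
4. ∠BTR = 47°  [TB∥AZ, corresponding at T]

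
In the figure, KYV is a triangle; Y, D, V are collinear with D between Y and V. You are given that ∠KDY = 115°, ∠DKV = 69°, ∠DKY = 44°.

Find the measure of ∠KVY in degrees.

∠KVY = 46°

1. ∠KDV = 65°  [linear pair at D on YV]
2. ∠DVK = 46°  [△KDV]
3. ∠KVY = 46°  [D on ray VY]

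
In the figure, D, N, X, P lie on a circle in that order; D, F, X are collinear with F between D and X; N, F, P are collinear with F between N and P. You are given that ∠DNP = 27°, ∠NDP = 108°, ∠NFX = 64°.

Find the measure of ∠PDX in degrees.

1. ∠DPN = 45°  [△DNP]
2. ∠DFP = 64°  [vertical angles at F]
3. ∠PDX = 71°  [△DFP]

∠PDX = 71°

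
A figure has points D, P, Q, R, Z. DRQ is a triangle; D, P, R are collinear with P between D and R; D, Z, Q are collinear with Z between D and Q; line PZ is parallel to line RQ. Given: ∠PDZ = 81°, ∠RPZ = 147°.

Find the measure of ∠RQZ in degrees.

1. ∠DPZ = 33°  [linear pair at P on DR]
2. ∠DZP = 66°  [△DPZ]
3. ∠PZQ = 114°  [linear pair at Z on DQ]
4. ∠RQZ = 66°  [PZ∥RQ, co-interior at Q–Z]

∠RQZ = 66°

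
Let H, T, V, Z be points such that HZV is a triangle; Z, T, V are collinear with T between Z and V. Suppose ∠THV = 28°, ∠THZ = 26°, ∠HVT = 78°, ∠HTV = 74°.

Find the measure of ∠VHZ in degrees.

1. ∠HVZ = 78°  [T on ray VZ]
2. ∠HTZ = 106°  [linear pair at T on ZV]
3. ∠HZT = 48°  [△HZT]
4. ∠HZV = 48°  [T on ray ZV]
5. ∠VHZ = 54°  [△HZV]

∠VHZ = 54°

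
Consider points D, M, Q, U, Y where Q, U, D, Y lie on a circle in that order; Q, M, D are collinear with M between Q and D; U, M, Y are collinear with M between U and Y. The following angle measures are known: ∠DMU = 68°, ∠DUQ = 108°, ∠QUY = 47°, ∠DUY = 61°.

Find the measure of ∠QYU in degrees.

1. ∠QMY = 68°  [vertical angles at M]
2. ∠DQY = 61°  [same arc DY]
3. ∠QYU = 51°  [△QMY]

∠QYU = 51°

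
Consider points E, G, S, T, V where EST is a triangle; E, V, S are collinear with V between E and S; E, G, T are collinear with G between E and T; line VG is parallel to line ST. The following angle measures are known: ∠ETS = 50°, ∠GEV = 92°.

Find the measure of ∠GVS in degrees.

∠GVS = 142°

1. ∠EGV = 50°  [VG∥ST, corresponding at G]
2. ∠EVG = 38°  [△EVG]
3. ∠GVS = 142°  [linear pair at V on ES]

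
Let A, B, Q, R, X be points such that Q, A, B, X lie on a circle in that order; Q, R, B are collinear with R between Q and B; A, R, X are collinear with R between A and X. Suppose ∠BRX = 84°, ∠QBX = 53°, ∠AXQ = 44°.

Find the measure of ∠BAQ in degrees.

1. ∠ARQ = 84°  [vertical angles at R]
2. ∠QAX = 53°  [same arc QX]
3. ∠ABQ = 44°  [same arc QA]
4. ∠AQB = 43°  [△QRA]
5. ∠BAQ = 93°  [△QAB]

∠BAQ = 93°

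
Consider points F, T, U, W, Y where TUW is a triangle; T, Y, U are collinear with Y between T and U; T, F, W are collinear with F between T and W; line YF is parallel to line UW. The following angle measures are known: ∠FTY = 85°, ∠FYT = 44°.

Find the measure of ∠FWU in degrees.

1. ∠TFY = 51°  [△TYF]
2. ∠WFY = 129°  [linear pair at F on TW]
3. ∠FWU = 51°  [YF∥UW, co-interior at W–F]

∠FWU = 51°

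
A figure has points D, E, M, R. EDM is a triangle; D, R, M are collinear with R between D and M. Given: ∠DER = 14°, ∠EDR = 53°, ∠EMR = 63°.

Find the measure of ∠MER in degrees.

1. ∠DRE = 113°  [△EDR]
2. ∠ERM = 67°  [linear pair at R on DM]
3. ∠MER = 50°  [△ERM]

∠MER = 50°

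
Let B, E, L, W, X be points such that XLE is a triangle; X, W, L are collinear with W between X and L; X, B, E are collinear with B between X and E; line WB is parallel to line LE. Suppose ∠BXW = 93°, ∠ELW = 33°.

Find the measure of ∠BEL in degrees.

1. ∠EXL = 93°  [W on XL, B on XE]
2. ∠ELX = 33°  [W on ray LX]
3. ∠LEX = 54°  [△XLE]
4. ∠BEL = 54°  [B on ray EX]

∠BEL = 54°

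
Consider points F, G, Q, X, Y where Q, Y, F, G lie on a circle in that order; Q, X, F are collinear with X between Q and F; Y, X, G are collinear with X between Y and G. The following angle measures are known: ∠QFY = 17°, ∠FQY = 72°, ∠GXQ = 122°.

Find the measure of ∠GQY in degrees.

1. ∠QGY = 17°  [same arc QY]
2. ∠FGY = 72°  [same arc YF]
3. ∠FXG = 58°  [linear pair at X on QF]
4. ∠GFQ = 50°  [△FXG]
5. ∠GYQ = 50°  [same arc QG]
6. ∠GQY = 113°  [△QYG]

∠GQY = 113°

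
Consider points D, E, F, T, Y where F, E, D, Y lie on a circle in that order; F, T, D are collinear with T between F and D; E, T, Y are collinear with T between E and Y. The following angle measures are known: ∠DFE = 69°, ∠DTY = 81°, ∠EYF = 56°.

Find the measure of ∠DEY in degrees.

1. ∠ETF = 81°  [vertical angles at T]
2. ∠EDF = 56°  [same arc FE]
3. ∠DTE = 99°  [linear pair at T on FD]
4. ∠DEY = 25°  [△ETD]

∠DEY = 25°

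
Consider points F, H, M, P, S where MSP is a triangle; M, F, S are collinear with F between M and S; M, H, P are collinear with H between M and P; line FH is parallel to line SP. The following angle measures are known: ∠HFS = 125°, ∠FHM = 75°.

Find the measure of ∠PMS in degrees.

∠PMS = 50°

1. ∠HFM = 55°  [linear pair at F on MS]
2. ∠FMH = 50°  [△MFH]
3. ∠PMS = 50°  [F on MS, H on MP]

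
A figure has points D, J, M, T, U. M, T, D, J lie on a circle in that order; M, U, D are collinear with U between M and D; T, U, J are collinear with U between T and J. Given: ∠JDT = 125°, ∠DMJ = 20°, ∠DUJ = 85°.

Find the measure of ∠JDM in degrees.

∠JDM = 60°

1. ∠DTJ = 20°  [same arc DJ]
2. ∠DJT = 35°  [△TDJ]
3. ∠JDM = 60°  [△DUJ]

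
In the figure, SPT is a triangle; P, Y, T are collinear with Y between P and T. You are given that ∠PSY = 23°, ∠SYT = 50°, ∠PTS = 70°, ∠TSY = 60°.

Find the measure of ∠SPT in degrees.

1. ∠PYS = 130°  [linear pair at Y on PT]
2. ∠SPY = 27°  [△SPY]
3. ∠SPT = 27°  [Y on ray PT]

∠SPT = 27°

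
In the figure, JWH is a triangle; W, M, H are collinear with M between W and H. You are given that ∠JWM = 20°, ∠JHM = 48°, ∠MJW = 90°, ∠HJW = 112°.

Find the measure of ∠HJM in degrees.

1. ∠JMW = 70°  [△JWM]
2. ∠HMJ = 110°  [linear pair at M on WH]
3. ∠HJM = 22°  [△JMH]

∠HJM = 22°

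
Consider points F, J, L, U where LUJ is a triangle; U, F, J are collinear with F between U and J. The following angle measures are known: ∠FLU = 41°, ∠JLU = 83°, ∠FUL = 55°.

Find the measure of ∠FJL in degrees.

∠FJL = 42°

1. ∠JUL = 55°  [F on ray UJ]
2. ∠LJU = 42°  [△LUJ]
3. ∠FJL = 42°  [F on ray JU]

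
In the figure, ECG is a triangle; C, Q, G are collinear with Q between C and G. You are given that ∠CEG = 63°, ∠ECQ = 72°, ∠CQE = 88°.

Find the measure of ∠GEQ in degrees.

∠GEQ = 43°

1. ∠ECG = 72°  [Q on ray CG]
2. ∠EQG = 92°  [linear pair at Q on CG]
3. ∠CGE = 45°  [△ECG]
4. ∠EGQ = 45°  [Q on ray GC]
5. ∠GEQ = 43°  [△EQG]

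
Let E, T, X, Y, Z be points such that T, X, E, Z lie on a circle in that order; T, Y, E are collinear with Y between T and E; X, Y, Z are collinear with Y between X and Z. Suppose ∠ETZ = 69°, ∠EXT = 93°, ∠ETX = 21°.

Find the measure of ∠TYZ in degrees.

1. ∠EXZ = 69°  [same arc EZ]
2. ∠TEX = 66°  [△TXE]
3. ∠EYX = 45°  [△XYE]
4. ∠TYZ = 45°  [vertical angles at Y]

∠TYZ = 45°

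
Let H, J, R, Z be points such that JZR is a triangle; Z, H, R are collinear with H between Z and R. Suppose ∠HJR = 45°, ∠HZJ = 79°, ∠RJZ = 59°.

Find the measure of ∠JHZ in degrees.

∠JHZ = 87°

1. ∠JZR = 79°  [H on ray ZR]
2. ∠JRZ = 42°  [△JZR]
3. ∠HRJ = 42°  [H on ray RZ]
4. ∠JHR = 93°  [△JHR]
5. ∠JHZ = 87°  [linear pair at H on ZR]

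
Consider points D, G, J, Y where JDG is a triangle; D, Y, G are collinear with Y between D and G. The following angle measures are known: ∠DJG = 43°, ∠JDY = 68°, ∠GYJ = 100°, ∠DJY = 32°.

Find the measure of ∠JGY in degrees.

1. ∠GDJ = 68°  [Y on ray DG]
2. ∠DGJ = 69°  [△JDG]
3. ∠JGY = 69°  [Y on ray GD]

∠JGY = 69°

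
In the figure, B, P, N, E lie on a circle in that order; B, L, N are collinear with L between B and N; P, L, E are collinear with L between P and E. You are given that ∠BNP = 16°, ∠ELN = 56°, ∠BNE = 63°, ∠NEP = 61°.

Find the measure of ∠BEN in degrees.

1. ∠BEP = 16°  [same arc BP]
2. ∠BLE = 124°  [linear pair at L on BN]
3. ∠EBN = 40°  [△BLE]
4. ∠BEN = 77°  [△BNE]

∠BEN = 77°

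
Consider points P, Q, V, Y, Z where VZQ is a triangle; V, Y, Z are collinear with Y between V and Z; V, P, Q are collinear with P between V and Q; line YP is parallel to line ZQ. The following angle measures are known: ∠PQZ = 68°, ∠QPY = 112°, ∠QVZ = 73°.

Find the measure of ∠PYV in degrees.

∠PYV = 39°

1. ∠VPY = 68°  [linear pair at P on VQ]
2. ∠PVY = 73°  [Y on VZ, P on VQ]
3. ∠PYV = 39°  [△VYP]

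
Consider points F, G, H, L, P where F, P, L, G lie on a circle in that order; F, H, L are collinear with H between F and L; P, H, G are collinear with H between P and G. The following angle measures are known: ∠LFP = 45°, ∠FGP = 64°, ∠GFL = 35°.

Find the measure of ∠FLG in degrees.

∠FLG = 36°

1. ∠LGP = 45°  [same arc PL]
2. ∠FHG = 81°  [△FHG]
3. ∠GHL = 99°  [linear pair at H on FL]
4. ∠FLG = 36°  [△LHG]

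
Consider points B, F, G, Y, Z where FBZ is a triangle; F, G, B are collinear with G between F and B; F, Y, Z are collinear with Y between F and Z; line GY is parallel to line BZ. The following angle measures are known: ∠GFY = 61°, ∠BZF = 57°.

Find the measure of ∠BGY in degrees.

1. ∠BFZ = 61°  [G on FB, Y on FZ]
2. ∠FBZ = 62°  [△FBZ]
3. ∠FGY = 62°  [GY∥BZ, corresponding at G]
4. ∠BGY = 118°  [linear pair at G on FB]

∠BGY = 118°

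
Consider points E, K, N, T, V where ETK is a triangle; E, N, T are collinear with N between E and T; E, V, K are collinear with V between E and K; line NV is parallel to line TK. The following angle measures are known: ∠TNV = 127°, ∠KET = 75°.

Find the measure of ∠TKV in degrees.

1. ∠ENV = 53°  [linear pair at N on ET]
2. ∠NEV = 75°  [N on ET, V on EK]
3. ∠EVN = 52°  [△ENV]
4. ∠KVN = 128°  [linear pair at V on EK]
5. ∠TKV = 52°  [NV∥TK, co-interior at K–V]

∠TKV = 52°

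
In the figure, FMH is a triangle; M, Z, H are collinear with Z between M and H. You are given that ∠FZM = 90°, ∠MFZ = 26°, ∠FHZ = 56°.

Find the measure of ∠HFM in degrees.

∠HFM = 60°

1. ∠FMZ = 64°  [△FMZ]
2. ∠FHM = 56°  [Z on ray HM]
3. ∠FMH = 64°  [Z on ray MH]
4. ∠HFM = 60°  [△FMH]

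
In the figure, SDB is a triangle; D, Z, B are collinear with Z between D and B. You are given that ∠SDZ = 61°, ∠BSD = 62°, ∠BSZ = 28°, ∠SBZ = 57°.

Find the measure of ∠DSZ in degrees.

∠DSZ = 34°

1. ∠BZS = 95°  [△SZB]
2. ∠DZS = 85°  [linear pair at Z on DB]
3. ∠DSZ = 34°  [△SDZ]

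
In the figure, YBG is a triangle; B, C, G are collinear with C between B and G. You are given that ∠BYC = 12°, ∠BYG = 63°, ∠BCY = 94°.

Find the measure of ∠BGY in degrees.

1. ∠CBY = 74°  [△YBC]
2. ∠GBY = 74°  [C on ray BG]
3. ∠BGY = 43°  [△YBG]

∠BGY = 43°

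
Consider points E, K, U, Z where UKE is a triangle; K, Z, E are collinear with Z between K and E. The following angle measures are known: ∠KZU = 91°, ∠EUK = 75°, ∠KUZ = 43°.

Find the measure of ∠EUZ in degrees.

∠EUZ = 32°

1. ∠UKZ = 46°  [△UKZ]
2. ∠EZU = 89°  [linear pair at Z on KE]
3. ∠EKU = 46°  [Z on ray KE]
4. ∠KEU = 59°  [△UKE]
5. ∠UEZ = 59°  [Z on ray EK]
6. ∠EUZ = 32°  [△UZE]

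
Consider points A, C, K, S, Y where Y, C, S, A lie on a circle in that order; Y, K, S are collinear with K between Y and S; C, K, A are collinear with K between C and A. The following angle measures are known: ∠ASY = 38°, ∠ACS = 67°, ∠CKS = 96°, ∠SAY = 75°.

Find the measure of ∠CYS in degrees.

1. ∠ACY = 38°  [same arc YA]
2. ∠CKY = 84°  [linear pair at K on YS]
3. ∠CYS = 58°  [△YKC]

∠CYS = 58°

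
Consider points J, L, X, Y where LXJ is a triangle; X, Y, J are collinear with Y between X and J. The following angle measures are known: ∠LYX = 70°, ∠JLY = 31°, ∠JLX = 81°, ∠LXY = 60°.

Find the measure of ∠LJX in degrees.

∠LJX = 39°

1. ∠JYL = 110°  [linear pair at Y on XJ]
2. ∠LJY = 39°  [△LYJ]
3. ∠LJX = 39°  [Y on ray JX]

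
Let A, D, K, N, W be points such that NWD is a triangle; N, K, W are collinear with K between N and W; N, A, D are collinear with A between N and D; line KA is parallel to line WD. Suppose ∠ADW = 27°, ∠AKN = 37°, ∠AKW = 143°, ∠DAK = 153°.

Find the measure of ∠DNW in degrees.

∠DNW = 116°

1. ∠NDW = 27°  [A on ray DN]
2. ∠DWN = 37°  [KA∥WD, corresponding at K]
3. ∠DNW = 116°  [△NWD]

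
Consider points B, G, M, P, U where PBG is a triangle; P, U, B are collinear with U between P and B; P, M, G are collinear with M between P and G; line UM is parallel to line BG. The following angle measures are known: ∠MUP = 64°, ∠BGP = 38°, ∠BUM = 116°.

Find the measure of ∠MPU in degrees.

1. ∠GBP = 64°  [UM∥BG, corresponding at U]
2. ∠BPG = 78°  [△PBG]
3. ∠MPU = 78°  [U on PB, M on PG]

∠MPU = 78°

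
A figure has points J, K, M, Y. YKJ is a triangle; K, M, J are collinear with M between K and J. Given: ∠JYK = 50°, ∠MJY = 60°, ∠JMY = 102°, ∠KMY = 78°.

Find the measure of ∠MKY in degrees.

1. ∠KJY = 60°  [M on ray JK]
2. ∠JKY = 70°  [△YKJ]
3. ∠MKY = 70°  [M on ray KJ]

∠MKY = 70°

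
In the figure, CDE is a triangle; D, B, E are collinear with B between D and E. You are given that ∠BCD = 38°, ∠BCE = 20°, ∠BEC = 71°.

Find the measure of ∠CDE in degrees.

1. ∠CBE = 89°  [△CBE]
2. ∠CBD = 91°  [linear pair at B on DE]
3. ∠BDC = 51°  [△CDB]
4. ∠CDE = 51°  [B on ray DE]

∠CDE = 51°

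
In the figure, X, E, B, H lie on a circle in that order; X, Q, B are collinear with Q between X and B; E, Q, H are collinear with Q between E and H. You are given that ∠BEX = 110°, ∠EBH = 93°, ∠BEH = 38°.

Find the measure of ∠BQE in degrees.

1. ∠BHE = 49°  [△EBH]
2. ∠BXE = 49°  [same arc EB]
3. ∠EBX = 21°  [△XEB]
4. ∠BQE = 121°  [△EQB]

∠BQE = 121°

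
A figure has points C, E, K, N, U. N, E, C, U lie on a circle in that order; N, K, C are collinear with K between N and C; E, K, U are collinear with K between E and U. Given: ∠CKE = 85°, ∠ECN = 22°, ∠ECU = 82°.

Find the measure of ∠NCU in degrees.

1. ∠NKU = 85°  [vertical angles at K]
2. ∠CEU = 73°  [△EKC]
3. ∠CUE = 25°  [△ECU]
4. ∠CKU = 95°  [linear pair at K on NC]
5. ∠NCU = 60°  [△CKU]

∠NCU = 60°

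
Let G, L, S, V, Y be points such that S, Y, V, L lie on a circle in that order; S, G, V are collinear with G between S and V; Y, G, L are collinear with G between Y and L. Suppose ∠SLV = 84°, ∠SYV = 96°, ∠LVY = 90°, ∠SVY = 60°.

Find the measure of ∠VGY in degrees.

∠VGY = 54°

1. ∠VSY = 24°  [△SYV]
2. ∠VLY = 24°  [same arc YV]
3. ∠LYV = 66°  [△YVL]
4. ∠VGY = 54°  [△YGV]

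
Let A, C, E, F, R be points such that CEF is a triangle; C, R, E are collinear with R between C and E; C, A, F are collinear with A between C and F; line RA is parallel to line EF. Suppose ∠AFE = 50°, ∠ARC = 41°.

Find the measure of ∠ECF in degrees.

1. ∠CFE = 50°  [A on ray FC]
2. ∠CEF = 41°  [RA∥EF, corresponding at R]
3. ∠ECF = 89°  [△CEF]

∠ECF = 89°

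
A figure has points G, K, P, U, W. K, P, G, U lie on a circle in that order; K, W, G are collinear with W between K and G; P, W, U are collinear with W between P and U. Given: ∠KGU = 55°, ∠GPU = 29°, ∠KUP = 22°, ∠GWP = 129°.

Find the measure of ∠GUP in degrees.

∠GUP = 74°

1. ∠KPU = 55°  [same arc KU]
2. ∠KWP = 51°  [linear pair at W on KG]
3. ∠GKP = 74°  [△KWP]
4. ∠GUP = 74°  [same arc PG]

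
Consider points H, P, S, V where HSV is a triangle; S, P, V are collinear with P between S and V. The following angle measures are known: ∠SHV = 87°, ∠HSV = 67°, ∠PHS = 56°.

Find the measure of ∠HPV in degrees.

1. ∠HSP = 67°  [P on ray SV]
2. ∠HPS = 57°  [△HSP]
3. ∠HPV = 123°  [linear pair at P on SV]

∠HPV = 123°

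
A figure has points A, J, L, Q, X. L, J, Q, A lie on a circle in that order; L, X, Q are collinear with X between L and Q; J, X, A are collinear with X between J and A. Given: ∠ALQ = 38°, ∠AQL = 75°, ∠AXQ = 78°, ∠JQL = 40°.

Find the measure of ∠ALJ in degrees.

∠ALJ = 65°

1. ∠AJL = 75°  [same arc LA]
2. ∠JAL = 40°  [same arc LJ]
3. ∠ALJ = 65°  [△LJA]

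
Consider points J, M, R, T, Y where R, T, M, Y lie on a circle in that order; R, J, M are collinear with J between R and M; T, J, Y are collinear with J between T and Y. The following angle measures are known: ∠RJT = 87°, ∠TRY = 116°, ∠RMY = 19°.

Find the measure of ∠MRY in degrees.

1. ∠MJY = 87°  [vertical angles at J]
2. ∠RTY = 19°  [same arc RY]
3. ∠RJY = 93°  [linear pair at J on RM]
4. ∠RYT = 45°  [△RTY]
5. ∠MRY = 42°  [△RJY]

∠MRY = 42°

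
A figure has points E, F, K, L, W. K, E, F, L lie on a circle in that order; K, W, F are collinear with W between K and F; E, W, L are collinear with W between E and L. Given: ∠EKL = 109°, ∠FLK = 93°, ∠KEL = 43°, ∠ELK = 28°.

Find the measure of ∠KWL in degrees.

1. ∠KFL = 43°  [same arc KL]
2. ∠FKL = 44°  [△KFL]
3. ∠KWL = 108°  [△KWL]

∠KWL = 108°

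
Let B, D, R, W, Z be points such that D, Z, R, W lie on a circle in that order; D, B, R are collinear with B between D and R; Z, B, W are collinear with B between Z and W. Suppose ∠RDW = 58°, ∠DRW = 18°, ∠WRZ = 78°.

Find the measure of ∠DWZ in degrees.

1. ∠DZW = 18°  [same arc DW]
2. ∠WDZ = 102°  [cyclic DZRW, opposite ∠D+∠R]
3. ∠DWZ = 60°  [△DZW]

∠DWZ = 60°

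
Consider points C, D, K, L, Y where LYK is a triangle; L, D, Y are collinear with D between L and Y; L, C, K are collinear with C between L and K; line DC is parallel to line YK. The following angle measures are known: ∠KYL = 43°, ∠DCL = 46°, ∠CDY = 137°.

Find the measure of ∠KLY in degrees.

1. ∠CDL = 43°  [DC∥YK, corresponding at D]
2. ∠CLD = 91°  [△LDC]
3. ∠KLY = 91°  [D on LY, C on LK]

∠KLY = 91°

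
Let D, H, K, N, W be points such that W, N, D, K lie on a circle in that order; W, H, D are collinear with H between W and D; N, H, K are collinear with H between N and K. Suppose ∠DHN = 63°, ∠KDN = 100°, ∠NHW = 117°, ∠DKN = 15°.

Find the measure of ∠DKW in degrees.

1. ∠DNK = 65°  [△NDK]
2. ∠DHK = 117°  [vertical angles at H]
3. ∠KDW = 48°  [△DHK]
4. ∠DWK = 65°  [same arc DK]
5. ∠DKW = 67°  [△WDK]

∠DKW = 67°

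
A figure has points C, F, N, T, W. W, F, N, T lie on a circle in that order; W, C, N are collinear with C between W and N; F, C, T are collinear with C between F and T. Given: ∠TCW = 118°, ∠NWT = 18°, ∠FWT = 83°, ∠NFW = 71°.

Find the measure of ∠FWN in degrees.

∠FWN = 65°

1. ∠FCN = 118°  [vertical angles at C]
2. ∠FTW = 44°  [△WCT]
3. ∠TFW = 53°  [△WFT]
4. ∠FCW = 62°  [linear pair at C on WN]
5. ∠FWN = 65°  [△WCF]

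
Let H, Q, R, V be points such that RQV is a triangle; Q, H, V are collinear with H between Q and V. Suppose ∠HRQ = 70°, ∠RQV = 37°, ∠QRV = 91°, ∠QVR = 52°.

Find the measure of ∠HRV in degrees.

∠HRV = 21°

1. ∠HQR = 37°  [H on ray QV]
2. ∠HVR = 52°  [H on ray VQ]
3. ∠QHR = 73°  [△RQH]
4. ∠RHV = 107°  [linear pair at H on QV]
5. ∠HRV = 21°  [△RHV]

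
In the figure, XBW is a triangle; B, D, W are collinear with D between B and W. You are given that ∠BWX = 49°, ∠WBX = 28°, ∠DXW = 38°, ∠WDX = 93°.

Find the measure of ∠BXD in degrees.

1. ∠DBX = 28°  [D on ray BW]
2. ∠BDX = 87°  [linear pair at D on BW]
3. ∠BXD = 65°  [△XBD]

∠BXD = 65°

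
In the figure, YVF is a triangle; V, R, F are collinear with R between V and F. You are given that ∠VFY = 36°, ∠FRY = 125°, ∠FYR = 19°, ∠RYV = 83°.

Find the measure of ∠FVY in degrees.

1. ∠VRY = 55°  [linear pair at R on VF]
2. ∠RVY = 42°  [△YVR]
3. ∠FVY = 42°  [R on ray VF]

∠FVY = 42°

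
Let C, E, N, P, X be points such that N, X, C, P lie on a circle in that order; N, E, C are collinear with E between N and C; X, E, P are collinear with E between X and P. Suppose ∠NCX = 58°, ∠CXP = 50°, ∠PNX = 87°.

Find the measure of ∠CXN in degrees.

∠CXN = 85°

1. ∠NPX = 58°  [same arc NX]
2. ∠CEX = 72°  [△XEC]
3. ∠NXP = 35°  [△NXP]
4. ∠NEX = 108°  [linear pair at E on NC]
5. ∠CNX = 37°  [△NEX]
6. ∠CXN = 85°  [△NXC]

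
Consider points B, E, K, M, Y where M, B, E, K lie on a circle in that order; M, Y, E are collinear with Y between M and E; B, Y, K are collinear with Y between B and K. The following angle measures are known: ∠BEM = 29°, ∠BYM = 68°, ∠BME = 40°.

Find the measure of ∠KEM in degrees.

1. ∠EYK = 68°  [vertical angles at Y]
2. ∠BKE = 40°  [same arc BE]
3. ∠KEM = 72°  [△EYK]

∠KEM = 72°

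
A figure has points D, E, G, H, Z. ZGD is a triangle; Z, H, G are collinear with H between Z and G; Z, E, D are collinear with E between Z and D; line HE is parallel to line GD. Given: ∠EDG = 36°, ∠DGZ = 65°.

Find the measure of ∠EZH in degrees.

∠EZH = 79°

1. ∠GDZ = 36°  [E on ray DZ]
2. ∠DZG = 79°  [△ZGD]
3. ∠EZH = 79°  [H on ZG, E on ZD]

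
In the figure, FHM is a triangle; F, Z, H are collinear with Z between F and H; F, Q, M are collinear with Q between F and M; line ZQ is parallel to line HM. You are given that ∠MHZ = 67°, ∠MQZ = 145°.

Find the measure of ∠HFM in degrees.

1. ∠FHM = 67°  [Z on ray HF]
2. ∠FQZ = 35°  [linear pair at Q on FM]
3. ∠FZQ = 67°  [ZQ∥HM, corresponding at Z]
4. ∠QFZ = 78°  [△FZQ]
5. ∠HFM = 78°  [Z on FH, Q on FM]

∠HFM = 78°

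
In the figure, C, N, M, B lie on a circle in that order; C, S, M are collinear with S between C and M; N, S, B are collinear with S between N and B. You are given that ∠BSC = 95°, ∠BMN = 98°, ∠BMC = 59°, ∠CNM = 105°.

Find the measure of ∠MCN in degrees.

∠MCN = 36°

1. ∠MSN = 95°  [vertical angles at S]
2. ∠BNC = 59°  [same arc CB]
3. ∠CSN = 85°  [linear pair at S on CM]
4. ∠MCN = 36°  [△CSN]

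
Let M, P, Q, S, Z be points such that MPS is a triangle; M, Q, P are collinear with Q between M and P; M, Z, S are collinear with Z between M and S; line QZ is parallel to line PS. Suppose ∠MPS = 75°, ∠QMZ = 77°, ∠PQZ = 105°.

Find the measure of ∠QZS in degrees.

∠QZS = 152°

1. ∠MQZ = 75°  [QZ∥PS, corresponding at Q]
2. ∠MZQ = 28°  [△MQZ]
3. ∠QZS = 152°  [linear pair at Z on MS]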